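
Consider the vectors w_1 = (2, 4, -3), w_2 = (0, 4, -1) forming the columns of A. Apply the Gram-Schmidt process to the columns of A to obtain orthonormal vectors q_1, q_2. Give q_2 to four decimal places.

q_2 = (-0.6142, 0.6465, 0.4526)

w_1 = (2, 4, -3); ‖w_1‖ = 5.3852, so q_1 = (0.3714, 0.7428, -0.5571).
q_1·w_2 = 0.3714·0 + 0.7428·4 + (-0.5571)·(-1) = 3.5282.
u_2 = w_2 − 3.5282·q_1 = (-1.3103, 1.3793, 0.9655).
‖u_2‖ = 2.1335, so q_2 = (-0.6142, 0.6465, 0.4526).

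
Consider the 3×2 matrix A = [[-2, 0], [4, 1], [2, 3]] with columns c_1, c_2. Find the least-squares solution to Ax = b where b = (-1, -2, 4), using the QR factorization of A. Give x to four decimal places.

x = (-0.5714, 1.5714)

e_1 = c_1/‖c_1‖ = (-2, 4, 2)/4.8990 = (-0.4082, 0.8165, 0.4082).
r_{12} = e_1·c_2 = 2.0412.
u_2 = c_2 − 2.0412·e_1 = (0.8333, -0.6667, 2.1667).
‖u_2‖ = 2.4152, so e_2 = (0.3450, -0.2760, 0.8971).
Qᵀb = (0.4082, 3.7954).
Back-substitute: x_2 = 3.7954/2.4152 = 1.5714.
x_1 = (0.4082 − 2.0412·1.5714)/4.8990 = -0.5714.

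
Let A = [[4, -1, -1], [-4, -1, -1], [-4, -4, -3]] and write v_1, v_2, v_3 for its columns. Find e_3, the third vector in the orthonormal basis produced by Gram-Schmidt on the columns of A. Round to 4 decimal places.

e_1 = v_1/‖v_1‖ = (4, -4, -4)/6.9282 = (0.5774, -0.5774, -0.5774).
r_{12} = e_1·v_2 = 2.3094.
u_2 = v_2 − 2.3094·e_1 = (-2.3333, 0.3333, -2.6667).
‖u_2‖ = 3.5590, so e_2 = (-0.6556, 0.0937, -0.7493).
r_{13} = e_1·v_3 = 1.7321; r_{23} = e_2·v_3 = 2.8098.
u_3 = v_3 − 1.7321·e_1 − 2.8098·e_2 = (-0.1579, -0.2632, 0.1053).
‖u_3‖ = 0.3244, so e_3 = (-0.4867, -0.8111, 0.3244).

e_3 = (-0.4867, -0.8111, 0.3244)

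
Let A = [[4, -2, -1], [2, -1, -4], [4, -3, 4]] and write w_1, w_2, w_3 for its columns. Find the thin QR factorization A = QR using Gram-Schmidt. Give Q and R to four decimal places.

w_1 = (4, 2, 4); ‖w_1‖ = 6.0000, so e_1 = (0.6667, 0.3333, 0.6667).
e_1·w_2 = 0.6667·(-2) + 0.3333·(-1) + 0.6667·(-3) = -3.6667.
u_2 = w_2 + 3.6667·e_1 = (0.4444, 0.2222, -0.5556).
‖u_2‖ = 0.7454, so e_2 = (0.5963, 0.2981, -0.7454).
e_1·w_3 = 0.6667·(-1) + 0.3333·(-4) + 0.6667·4 = 0.6667; e_2·w_3 = 0.5963·(-1) + 0.2981·(-4) + (-0.7454)·4 = -4.7703.
u_3 = w_3 − 0.6667·e_1 + 4.7703·e_2 = (1.4000, -2.8000, 0.0000).
‖u_3‖ = 3.1305, so e_3 = (0.4472, -0.8944, 0.0000).

Q = [[0.6667, 0.5963, 0.4472], [0.3333, 0.2981, -0.8944], [0.6667, -0.7454, 0.0000]], R = [[6.0000, -3.6667, 0.6667], [0.0000, 0.7454, -4.7703], [0.0000, 0.0000, 3.1305]]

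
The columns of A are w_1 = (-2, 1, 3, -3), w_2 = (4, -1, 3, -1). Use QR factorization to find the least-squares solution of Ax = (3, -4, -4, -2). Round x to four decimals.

w_1 = (-2, 1, 3, -3); ‖w_1‖ = 4.7958, so q_1 = (-0.4170, 0.2085, 0.6255, -0.6255).
q_1·w_2 = (-0.4170)·4 + 0.2085·(-1) + 0.6255·3 + (-0.6255)·(-1) = 0.6255.
u_2 = w_2 − 0.6255·q_1 = (4.2609, -1.1304, 2.6087, -0.6087).
‖u_2‖ = 5.1584, so q_2 = (0.8260, -0.2191, 0.5057, -0.1180).
Qᵀb = (-3.3362, 1.5677).
Back-substitute: x_2 = 1.5677/5.1584 = 0.3039.
x_1 = (-3.3362 − 0.6255·0.3039)/4.7958 = -0.7353.

x = (-0.7353, 0.3039)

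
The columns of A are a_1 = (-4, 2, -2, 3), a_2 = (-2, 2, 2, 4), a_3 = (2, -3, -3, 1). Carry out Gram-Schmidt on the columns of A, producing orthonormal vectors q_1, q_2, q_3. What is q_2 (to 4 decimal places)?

q_2 = (0.1065, 0.1977, 0.8061, 0.5475)

a_1 = (-4, 2, -2, 3); ‖a_1‖ = 5.7446, so q_1 = (-0.6963, 0.3482, -0.3482, 0.5222).
q_1·a_2 = (-0.6963)·(-2) + 0.3482·2 + (-0.3482)·2 + 0.5222·4 = 3.4816.
u_2 = a_2 − 3.4816·q_1 = (0.4242, 0.7879, 3.2121, 2.1818).
‖u_2‖ = 3.9848, so q_2 = (0.1065, 0.1977, 0.8061, 0.5475).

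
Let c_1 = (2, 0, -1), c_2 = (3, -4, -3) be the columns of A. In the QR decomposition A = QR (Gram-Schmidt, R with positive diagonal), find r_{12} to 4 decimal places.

r_{12} = 4.0249

c_1 = (2, 0, -1); ‖c_1‖ = 2.2361, so e_1 = (0.8944, 0.0000, -0.4472).
r_{12} = e_1·c_2 = 4.0249.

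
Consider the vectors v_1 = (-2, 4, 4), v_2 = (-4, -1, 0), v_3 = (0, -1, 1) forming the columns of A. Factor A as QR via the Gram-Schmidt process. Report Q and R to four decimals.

Q = [[-0.3333, -0.9285, 0.1638], [0.6667, -0.3550, -0.6554], [0.6667, -0.1092, 0.7373]], R = [[6.0000, 0.6667, 0.0000], [0.0000, 4.0689, 0.2458], [0.0000, 0.0000, 1.3927]]

v_1 = (-2, 4, 4); ‖v_1‖ = 6.0000, so e_1 = (-0.3333, 0.6667, 0.6667).
e_1·v_2 = (-0.3333)·(-4) + 0.6667·(-1) + 0.6667·0 = 0.6667.
u_2 = v_2 − 0.6667·e_1 = (-3.7778, -1.4444, -0.4444).
‖u_2‖ = 4.0689, so e_2 = (-0.9285, -0.3550, -0.1092).
e_1·v_3 = (-0.3333)·0 + 0.6667·(-1) + 0.6667·1 = 0.0000; e_2·v_3 = (-0.9285)·0 + (-0.3550)·(-1) + (-0.1092)·1 = 0.2458.
u_3 = v_3 + 0.0000·e_1 − 0.2458·e_2 = (0.2282, -0.9128, 1.0268).
‖u_3‖ = 1.3927, so e_3 = (0.1638, -0.6554, 0.7373).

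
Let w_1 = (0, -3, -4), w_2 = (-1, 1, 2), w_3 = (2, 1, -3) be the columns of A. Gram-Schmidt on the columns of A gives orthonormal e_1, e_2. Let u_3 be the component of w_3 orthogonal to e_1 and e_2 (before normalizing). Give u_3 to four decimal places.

w_1 = (0, -3, -4); ‖w_1‖ = 5.0000, so e_1 = (0.0000, -0.6000, -0.8000).
e_1·w_2 = 0.0000·(-1) + (-0.6000)·1 + (-0.8000)·2 = -2.2000.
u_2 = w_2 + 2.2000·e_1 = (-1.0000, -0.3200, 0.2400).
‖u_2‖ = 1.0770, so e_2 = (-0.9285, -0.2971, 0.2228).
e_1·w_3 = 0.0000·2 + (-0.6000)·1 + (-0.8000)·(-3) = 1.8000; e_2·w_3 = (-0.9285)·2 + (-0.2971)·1 + 0.2228·(-3) = -2.8226.
u_3 = w_3 − 1.8000·e_1 + 2.8226·e_2 = (-0.6207, 1.2414, -0.9310).

u_3 = (-0.6207, 1.2414, -0.9310)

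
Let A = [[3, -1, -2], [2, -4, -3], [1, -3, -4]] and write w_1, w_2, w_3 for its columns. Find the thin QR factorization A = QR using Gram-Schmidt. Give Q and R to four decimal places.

q_1 = w_1/‖w_1‖ = (3, 2, 1)/3.7417 = (0.8018, 0.5345, 0.2673).
r_{12} = q_1·w_2 = -3.7417.
u_2 = w_2 + 3.7417·q_1 = (2.0000, -2.0000, -2.0000).
‖u_2‖ = 3.4641, so q_2 = (0.5774, -0.5774, -0.5774).
r_{13} = q_1·w_3 = -4.2762; r_{23} = q_2·w_3 = 2.8868.
u_3 = w_3 + 4.2762·q_1 − 2.8868·q_2 = (-0.2381, 0.9524, -1.1905).
‖u_3‖ = 1.5430, so q_3 = (-0.1543, 0.6172, -0.7715).

Q = [[0.8018, 0.5774, -0.1543], [0.5345, -0.5774, 0.6172], [0.2673, -0.5774, -0.7715]], R = [[3.7417, -3.7417, -4.2762], [0.0000, 3.4641, 2.8868], [0.0000, 0.0000, 1.5430]]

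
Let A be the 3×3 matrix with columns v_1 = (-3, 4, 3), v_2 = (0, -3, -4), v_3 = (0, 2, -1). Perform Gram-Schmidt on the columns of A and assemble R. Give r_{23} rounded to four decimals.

r_{23} = 0.5388

v_1 = (-3, 4, 3); ‖v_1‖ = 5.8310, so q_1 = (-0.5145, 0.6860, 0.5145).
q_1·v_2 = (-0.5145)·0 + 0.6860·(-3) + 0.5145·(-4) = -4.1160.
u_2 = v_2 + 4.1160·q_1 = (-2.1176, -0.1765, -1.8824).
‖u_2‖ = 2.8388, so q_2 = (-0.7460, -0.0622, -0.6631).
r_{23} = q_2·v_3 = 0.5388.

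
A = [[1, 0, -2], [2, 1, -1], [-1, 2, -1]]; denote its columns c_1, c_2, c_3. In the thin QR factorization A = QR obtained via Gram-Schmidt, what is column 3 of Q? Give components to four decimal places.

q_3 = (-0.9129, 0.3651, -0.1826)

q_1 = c_1/‖c_1‖ = (1, 2, -1)/2.4495 = (0.4082, 0.8165, -0.4082).
r_{12} = q_1·c_2 = 0.0000.
u_2 = c_2 + 0.0000·q_1 = (0.0000, 1.0000, 2.0000).
‖u_2‖ = 2.2361, so q_2 = (0.0000, 0.4472, 0.8944).
r_{13} = q_1·c_3 = -1.2247; r_{23} = q_2·c_3 = -1.3416.
u_3 = c_3 + 1.2247·q_1 + 1.3416·q_2 = (-1.5000, 0.6000, -0.3000).
‖u_3‖ = 1.6432, so q_3 = (-0.9129, 0.3651, -0.1826).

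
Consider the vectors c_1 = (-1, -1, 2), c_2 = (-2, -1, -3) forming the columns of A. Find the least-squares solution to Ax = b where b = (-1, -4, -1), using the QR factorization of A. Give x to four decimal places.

x = (0.9200, 0.8400)

e_1 = c_1/‖c_1‖ = (-1, -1, 2)/2.4495 = (-0.4082, -0.4082, 0.8165).
r_{12} = e_1·c_2 = -1.2247.
u_2 = c_2 + 1.2247·e_1 = (-2.5000, -1.5000, -2.0000).
‖u_2‖ = 3.5355, so e_2 = (-0.7071, -0.4243, -0.5657).
Qᵀb = (1.2247, 2.9698).
Back-substitute: x_2 = 2.9698/3.5355 = 0.8400.
x_1 = (1.2247 + 1.2247·0.8400)/2.4495 = 0.9200.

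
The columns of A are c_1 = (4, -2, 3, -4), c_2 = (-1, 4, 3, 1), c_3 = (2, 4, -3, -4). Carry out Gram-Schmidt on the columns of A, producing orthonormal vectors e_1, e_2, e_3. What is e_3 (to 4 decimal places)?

e_1 = c_1/‖c_1‖ = (4, -2, 3, -4)/6.7082 = (0.5963, -0.2981, 0.4472, -0.5963).
r_{12} = e_1·c_2 = -1.0435.
u_2 = c_2 + 1.0435·e_1 = (-0.3778, 3.6889, 3.4667, 0.3778).
‖u_2‖ = 5.0903, so e_2 = (-0.0742, 0.7247, 0.6810, 0.0742).
r_{13} = e_1·c_3 = 1.0435; r_{23} = e_2·c_3 = 0.4104.
u_3 = c_3 − 1.0435·e_1 − 0.4104·e_2 = (1.4082, 4.0137, -3.7461, -3.4082).
‖u_3‖ = 6.6138, so e_3 = (0.2129, 0.6069, -0.5664, -0.5153).

e_3 = (0.2129, 0.6069, -0.5664, -0.5153)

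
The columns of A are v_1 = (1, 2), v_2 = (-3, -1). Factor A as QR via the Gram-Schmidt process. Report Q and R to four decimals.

v_1 = (1, 2); ‖v_1‖ = 2.2361, so q_1 = (0.4472, 0.8944).
q_1·v_2 = 0.4472·(-3) + 0.8944·(-1) = -2.2361.
u_2 = v_2 + 2.2361·q_1 = (-2.0000, 1.0000).
‖u_2‖ = 2.2361, so q_2 = (-0.8944, 0.4472).

Q = [[0.4472, -0.8944], [0.8944, 0.4472]], R = [[2.2361, -2.2361], [0.0000, 2.2361]]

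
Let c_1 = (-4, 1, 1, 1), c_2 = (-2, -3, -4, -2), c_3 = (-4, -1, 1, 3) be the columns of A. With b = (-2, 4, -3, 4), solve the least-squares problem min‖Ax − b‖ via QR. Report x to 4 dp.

x = (0.6533, -0.1022, 0.0255)

c_1 = (-4, 1, 1, 1); ‖c_1‖ = 4.3589, so q_1 = (-0.9177, 0.2294, 0.2294, 0.2294).
q_1·c_2 = (-0.9177)·(-2) + 0.2294·(-3) + 0.2294·(-4) + 0.2294·(-2) = -0.2294.
u_2 = c_2 + 0.2294·q_1 = (-2.2105, -2.9474, -3.9474, -1.9474).
‖u_2‖ = 5.7400, so q_2 = (-0.3851, -0.5135, -0.6877, -0.3393).
q_1·c_3 = (-0.9177)·(-4) + 0.2294·(-1) + 0.2294·1 + 0.2294·3 = 4.3589; q_2·c_3 = (-0.3851)·(-4) + (-0.5135)·(-1) + (-0.6877)·1 + (-0.3393)·3 = 0.3484.
u_3 = c_3 − 4.3589·q_1 − 0.3484·q_2 = (0.1342, -1.8211, 0.2396, 2.1182).
‖u_3‖ = 2.8069, so q_3 = (0.0478, -0.6488, 0.0854, 0.7546).
Qᵀb = (2.9824, -0.5777, 0.0717).
Back-substitute: x_3 = 0.0717/2.8069 = 0.0255.
x_2 = (-0.5777 − 0.3484·0.0255)/5.7400 = -0.1022.
x_1 = (2.9824 + 0.2294·(-0.1022) − 4.3589·0.0255)/4.3589 = 0.6533.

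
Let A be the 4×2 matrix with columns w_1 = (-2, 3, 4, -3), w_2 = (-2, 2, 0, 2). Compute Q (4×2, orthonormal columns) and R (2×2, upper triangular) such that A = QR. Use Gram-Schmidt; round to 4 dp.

w_1 = (-2, 3, 4, -3); ‖w_1‖ = 6.1644, so q_1 = (-0.3244, 0.4867, 0.6489, -0.4867).
q_1·w_2 = (-0.3244)·(-2) + 0.4867·2 + 0.6489·0 + (-0.4867)·2 = 0.6489.
u_2 = w_2 − 0.6489·q_1 = (-1.7895, 1.6842, -0.4211, 2.3158).
‖u_2‖ = 3.4028, so q_2 = (-0.5259, 0.4950, -0.1237, 0.6806).

Q = [[-0.3244, -0.5259], [0.4867, 0.4950], [0.6489, -0.1237], [-0.4867, 0.6806]], R = [[6.1644, 0.6489], [0.0000, 3.4028]]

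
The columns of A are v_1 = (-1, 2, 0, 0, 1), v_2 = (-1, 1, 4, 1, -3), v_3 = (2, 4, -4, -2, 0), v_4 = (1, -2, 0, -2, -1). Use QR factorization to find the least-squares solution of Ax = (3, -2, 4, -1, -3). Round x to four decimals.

x = (-0.9777, 0.7948, 0.1042, 0.7932)

v_1 = (-1, 2, 0, 0, 1); ‖v_1‖ = 2.4495, so q_1 = (-0.4082, 0.8165, 0.0000, 0.0000, 0.4082).
q_1·v_2 = (-0.4082)·(-1) + 0.8165·1 + 0.0000·4 + 0.0000·1 + 0.4082·(-3) = 0.0000.
u_2 = v_2 + 0.0000·q_1 = (-1.0000, 1.0000, 4.0000, 1.0000, -3.0000).
‖u_2‖ = 5.2915, so q_2 = (-0.1890, 0.1890, 0.7559, 0.1890, -0.5669).
q_1·v_3 = (-0.4082)·2 + 0.8165·4 + 0.0000·(-4) + 0.0000·(-2) + 0.4082·0 = 2.4495; q_2·v_3 = (-0.1890)·2 + 0.1890·4 + 0.7559·(-4) + 0.1890·(-2) + (-0.5669)·0 = -3.0237.
u_3 = v_3 − 2.4495·q_1 + 3.0237·q_2 = (2.4286, 2.5714, -1.7143, -1.4286, -2.7143).
‖u_3‖ = 4.9857, so q_3 = (0.4871, 0.5158, -0.3438, -0.2865, -0.5444).
q_1·v_4 = (-0.4082)·1 + 0.8165·(-2) + 0.0000·0 + 0.0000·(-2) + 0.4082·(-1) = -2.4495; q_2·v_4 = (-0.1890)·1 + 0.1890·(-2) + 0.7559·0 + 0.1890·(-2) + (-0.5669)·(-1) = -0.3780; q_3·v_4 = 0.4871·1 + 0.5158·(-2) + (-0.3438)·0 + (-0.2865)·(-2) + (-0.5444)·(-1) = 0.5731.
u_4 = v_4 + 2.4495·q_1 + 0.3780·q_2 − 0.5731·q_3 = (-0.3506, -0.2241, 0.4828, -1.7644, 0.0977).
‖u_4‖ = 1.8785, so q_4 = (-0.1866, -0.1193, 0.2570, -0.9392, 0.0520).
Qᵀb = (-4.0825, 3.5907, 0.9742, 1.4899).
Back-substitute: x_4 = 1.4899/1.8785 = 0.7932.
x_3 = (0.9742 − 0.5731·0.7932)/4.9857 = 0.1042.
x_2 = (3.5907 + 3.0237·0.1042 + 0.3780·0.7932)/5.2915 = 0.7948.
x_1 = (-4.0825 + 0.0000·0.7948 − 2.4495·0.1042 + 2.4495·0.7932)/2.4495 = -0.9777.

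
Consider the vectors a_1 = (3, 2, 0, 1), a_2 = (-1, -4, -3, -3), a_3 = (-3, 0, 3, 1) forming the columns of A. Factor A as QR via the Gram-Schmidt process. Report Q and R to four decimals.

Q = [[0.8018, 0.4364, 0.4082], [0.5345, -0.4364, -0.5832], [0.0000, -0.6547, 0.6999], [0.2673, -0.4364, -0.0583]], R = [[3.7417, -3.7417, -2.1381], [0.0000, 4.5826, -3.7097], [0.0000, 0.0000, 0.8165]]

a_1 = (3, 2, 0, 1); ‖a_1‖ = 3.7417, so e_1 = (0.8018, 0.5345, 0.0000, 0.2673).
e_1·a_2 = 0.8018·(-1) + 0.5345·(-4) + 0.0000·(-3) + 0.2673·(-3) = -3.7417.
u_2 = a_2 + 3.7417·e_1 = (2.0000, -2.0000, -3.0000, -2.0000).
‖u_2‖ = 4.5826, so e_2 = (0.4364, -0.4364, -0.6547, -0.4364).
e_1·a_3 = 0.8018·(-3) + 0.5345·0 + 0.0000·3 + 0.2673·1 = -2.1381; e_2·a_3 = 0.4364·(-3) + (-0.4364)·0 + (-0.6547)·3 + (-0.4364)·1 = -3.7097.
u_3 = a_3 + 2.1381·e_1 + 3.7097·e_2 = (0.3333, -0.4762, 0.5714, -0.0476).
‖u_3‖ = 0.8165, so e_3 = (0.4082, -0.5832, 0.6999, -0.0583).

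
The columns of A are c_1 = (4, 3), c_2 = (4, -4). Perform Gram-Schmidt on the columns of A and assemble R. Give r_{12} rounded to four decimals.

e_1 = c_1/‖c_1‖ = (4, 3)/5.0000 = (0.8000, 0.6000).
r_{12} = e_1·c_2 = 0.8000.

r_{12} = 0.8000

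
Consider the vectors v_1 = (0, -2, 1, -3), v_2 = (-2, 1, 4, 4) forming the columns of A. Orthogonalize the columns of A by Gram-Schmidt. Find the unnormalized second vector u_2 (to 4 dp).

e_1 = v_1/‖v_1‖ = (0, -2, 1, -3)/3.7417 = (0.0000, -0.5345, 0.2673, -0.8018).
r_{12} = e_1·v_2 = -2.6726.
u_2 = v_2 + 2.6726·e_1 = (-2.0000, -0.4286, 4.7143, 1.8571).

u_2 = (-2.0000, -0.4286, 4.7143, 1.8571)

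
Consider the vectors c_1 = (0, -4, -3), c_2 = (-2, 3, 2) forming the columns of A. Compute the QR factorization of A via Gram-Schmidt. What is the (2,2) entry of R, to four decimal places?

q_1 = c_1/‖c_1‖ = (0, -4, -3)/5.0000 = (0.0000, -0.8000, -0.6000).
r_{12} = q_1·c_2 = -3.6000.
u_2 = c_2 + 3.6000·q_1 = (-2.0000, 0.1200, -0.1600).
r_{22} = ‖u_2‖ = 2.0100.

r_{22} = 2.0100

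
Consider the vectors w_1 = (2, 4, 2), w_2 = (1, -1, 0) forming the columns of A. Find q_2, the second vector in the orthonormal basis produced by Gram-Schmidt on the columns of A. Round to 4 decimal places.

q_2 = (0.8616, -0.4924, 0.1231)

q_1 = w_1/‖w_1‖ = (2, 4, 2)/4.8990 = (0.4082, 0.8165, 0.4082).
r_{12} = q_1·w_2 = -0.4082.
u_2 = w_2 + 0.4082·q_1 = (1.1667, -0.6667, 0.1667).
‖u_2‖ = 1.3540, so q_2 = (0.8616, -0.4924, 0.1231).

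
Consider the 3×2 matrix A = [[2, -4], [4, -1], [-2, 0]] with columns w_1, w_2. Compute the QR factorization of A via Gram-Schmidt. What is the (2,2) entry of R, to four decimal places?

r_{22} = 3.3166

q_1 = w_1/‖w_1‖ = (2, 4, -2)/4.8990 = (0.4082, 0.8165, -0.4082).
r_{12} = q_1·w_2 = -2.4495.
u_2 = w_2 + 2.4495·q_1 = (-3.0000, 1.0000, -1.0000).
r_{22} = ‖u_2‖ = 3.3166.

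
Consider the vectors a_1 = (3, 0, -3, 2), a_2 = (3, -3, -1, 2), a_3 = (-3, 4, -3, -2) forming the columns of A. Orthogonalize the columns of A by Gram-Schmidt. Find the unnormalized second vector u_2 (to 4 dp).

u_2 = (0.8182, -3.0000, 1.1818, 0.5455)

a_1 = (3, 0, -3, 2); ‖a_1‖ = 4.6904, so e_1 = (0.6396, 0.0000, -0.6396, 0.4264).
e_1·a_2 = 0.6396·3 + 0.0000·(-3) + (-0.6396)·(-1) + 0.4264·2 = 3.4112.
u_2 = a_2 − 3.4112·e_1 = (0.8182, -3.0000, 1.1818, 0.5455).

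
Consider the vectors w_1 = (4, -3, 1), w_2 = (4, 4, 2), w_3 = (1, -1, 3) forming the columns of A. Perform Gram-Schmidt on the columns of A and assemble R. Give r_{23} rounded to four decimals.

w_1 = (4, -3, 1); ‖w_1‖ = 5.0990, so e_1 = (0.7845, -0.5883, 0.1961).
e_1·w_2 = 0.7845·4 + (-0.5883)·4 + 0.1961·2 = 1.1767.
u_2 = w_2 − 1.1767·e_1 = (3.0769, 4.6923, 1.7692).
‖u_2‖ = 5.8835, so e_2 = (0.5230, 0.7975, 0.3007).
r_{23} = e_2·w_3 = 0.6276.

r_{23} = 0.6276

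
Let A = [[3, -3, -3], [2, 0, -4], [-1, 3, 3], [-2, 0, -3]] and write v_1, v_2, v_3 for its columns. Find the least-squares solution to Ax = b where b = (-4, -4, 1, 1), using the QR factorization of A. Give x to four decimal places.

v_1 = (3, 2, -1, -2); ‖v_1‖ = 4.2426, so q_1 = (0.7071, 0.4714, -0.2357, -0.4714).
q_1·v_2 = 0.7071·(-3) + 0.4714·0 + (-0.2357)·3 + (-0.4714)·0 = -2.8284.
u_2 = v_2 + 2.8284·q_1 = (-1.0000, 1.3333, 2.3333, -1.3333).
‖u_2‖ = 3.1623, so q_2 = (-0.3162, 0.4216, 0.7379, -0.4216).
q_1·v_3 = 0.7071·(-3) + 0.4714·(-4) + (-0.2357)·3 + (-0.4714)·(-3) = -3.2998; q_2·v_3 = (-0.3162)·(-3) + 0.4216·(-4) + 0.7379·3 + (-0.4216)·(-3) = 2.7406.
u_3 = v_3 + 3.2998·q_1 − 2.7406·q_2 = (0.2000, -3.6000, 0.2000, -3.4000).
‖u_3‖ = 4.9598, so q_3 = (0.0403, -0.7258, 0.0403, -0.6855).
Qᵀb = (-5.4212, -0.1054, 2.0968).
Back-substitute: x_3 = 2.0968/4.9598 = 0.4228.
x_2 = (-0.1054 − 2.7406·0.4228)/3.1623 = -0.3997.
x_1 = (-5.4212 + 2.8284·(-0.3997) + 3.2998·0.4228)/4.2426 = -1.2154.

x = (-1.2154, -0.3997, 0.4228)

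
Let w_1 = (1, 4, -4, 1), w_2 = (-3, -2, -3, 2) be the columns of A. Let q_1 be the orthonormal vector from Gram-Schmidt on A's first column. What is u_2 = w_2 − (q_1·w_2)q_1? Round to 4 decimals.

w_1 = (1, 4, -4, 1); ‖w_1‖ = 5.8310, so q_1 = (0.1715, 0.6860, -0.6860, 0.1715).
q_1·w_2 = 0.1715·(-3) + 0.6860·(-2) + (-0.6860)·(-3) + 0.1715·2 = 0.5145.
u_2 = w_2 − 0.5145·q_1 = (-3.0882, -2.3529, -2.6471, 1.9118).

u_2 = (-3.0882, -2.3529, -2.6471, 1.9118)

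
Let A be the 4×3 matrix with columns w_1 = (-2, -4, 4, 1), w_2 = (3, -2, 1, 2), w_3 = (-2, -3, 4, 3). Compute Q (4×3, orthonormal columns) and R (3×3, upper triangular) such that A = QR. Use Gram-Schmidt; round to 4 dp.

Q = [[-0.3288, 0.8510, -0.2920], [-0.6576, -0.2814, 0.4481], [0.6576, 0.0335, 0.0921], [0.1644, 0.4422, 0.8399]], R = [[6.0828, 1.3152, 5.7540], [0.0000, 4.0336, 0.6030], [0.0000, 0.0000, 2.1280]]

w_1 = (-2, -4, 4, 1); ‖w_1‖ = 6.0828, so q_1 = (-0.3288, -0.6576, 0.6576, 0.1644).
q_1·w_2 = (-0.3288)·3 + (-0.6576)·(-2) + 0.6576·1 + 0.1644·2 = 1.3152.
u_2 = w_2 − 1.3152·q_1 = (3.4324, -1.1351, 0.1351, 1.7838).
‖u_2‖ = 4.0336, so q_2 = (0.8510, -0.2814, 0.0335, 0.4422).
q_1·w_3 = (-0.3288)·(-2) + (-0.6576)·(-3) + 0.6576·4 + 0.1644·3 = 5.7540; q_2·w_3 = 0.8510·(-2) + (-0.2814)·(-3) + 0.0335·4 + 0.4422·3 = 0.6030.
u_3 = w_3 − 5.7540·q_1 − 0.6030·q_2 = (-0.6213, 0.9535, 0.1960, 1.7874).
‖u_3‖ = 2.1280, so q_3 = (-0.2920, 0.4481, 0.0921, 0.8399).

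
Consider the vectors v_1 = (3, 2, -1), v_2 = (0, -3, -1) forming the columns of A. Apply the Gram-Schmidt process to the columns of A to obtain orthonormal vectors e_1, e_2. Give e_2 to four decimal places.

e_2 = (0.3738, -0.7975, -0.4735)

v_1 = (3, 2, -1); ‖v_1‖ = 3.7417, so e_1 = (0.8018, 0.5345, -0.2673).
e_1·v_2 = 0.8018·0 + 0.5345·(-3) + (-0.2673)·(-1) = -1.3363.
u_2 = v_2 + 1.3363·e_1 = (1.0714, -2.2857, -1.3571).
‖u_2‖ = 2.8661, so e_2 = (0.3738, -0.7975, -0.4735).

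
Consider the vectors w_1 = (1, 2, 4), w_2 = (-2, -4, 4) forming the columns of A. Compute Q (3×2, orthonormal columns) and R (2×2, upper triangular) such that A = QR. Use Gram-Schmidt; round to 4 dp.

Q = [[0.2182, -0.3904], [0.4364, -0.7807], [0.8729, 0.4880]], R = [[4.5826, 1.3093], [0.0000, 5.8554]]

e_1 = w_1/‖w_1‖ = (1, 2, 4)/4.5826 = (0.2182, 0.4364, 0.8729).
r_{12} = e_1·w_2 = 1.3093.
u_2 = w_2 − 1.3093·e_1 = (-2.2857, -4.5714, 2.8571).
‖u_2‖ = 5.8554, so e_2 = (-0.3904, -0.7807, 0.4880).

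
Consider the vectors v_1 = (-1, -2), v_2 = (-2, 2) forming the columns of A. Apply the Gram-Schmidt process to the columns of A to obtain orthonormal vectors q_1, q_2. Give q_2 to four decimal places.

v_1 = (-1, -2); ‖v_1‖ = 2.2361, so q_1 = (-0.4472, -0.8944).
q_1·v_2 = (-0.4472)·(-2) + (-0.8944)·2 = -0.8944.
u_2 = v_2 + 0.8944·q_1 = (-2.4000, 1.2000).
‖u_2‖ = 2.6833, so q_2 = (-0.8944, 0.4472).

q_2 = (-0.8944, 0.4472)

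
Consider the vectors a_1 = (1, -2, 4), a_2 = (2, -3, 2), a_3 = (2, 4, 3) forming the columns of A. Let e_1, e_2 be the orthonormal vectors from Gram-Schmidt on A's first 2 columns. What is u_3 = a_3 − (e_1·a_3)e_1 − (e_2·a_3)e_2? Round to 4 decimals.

u_3 = (3.4059, 2.5545, 0.4257)

a_1 = (1, -2, 4); ‖a_1‖ = 4.5826, so e_1 = (0.2182, -0.4364, 0.8729).
e_1·a_2 = 0.2182·2 + (-0.4364)·(-3) + 0.8729·2 = 3.4915.
u_2 = a_2 − 3.4915·e_1 = (1.2381, -1.4762, -1.0476).
‖u_2‖ = 2.1931, so e_2 = (0.5646, -0.6731, -0.4777).
e_1·a_3 = 0.2182·2 + (-0.4364)·4 + 0.8729·3 = 1.3093; e_2·a_3 = 0.5646·2 + (-0.6731)·4 + (-0.4777)·3 = -2.9965.
u_3 = a_3 − 1.3093·e_1 + 2.9965·e_2 = (3.4059, 2.5545, 0.4257).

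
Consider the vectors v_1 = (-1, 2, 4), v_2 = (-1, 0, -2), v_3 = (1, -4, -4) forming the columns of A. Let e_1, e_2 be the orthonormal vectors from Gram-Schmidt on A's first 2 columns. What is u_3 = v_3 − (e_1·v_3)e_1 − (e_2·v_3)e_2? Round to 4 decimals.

v_1 = (-1, 2, 4); ‖v_1‖ = 4.5826, so e_1 = (-0.2182, 0.4364, 0.8729).
e_1·v_2 = (-0.2182)·(-1) + 0.4364·0 + 0.8729·(-2) = -1.5275.
u_2 = v_2 + 1.5275·e_1 = (-1.3333, 0.6667, -0.6667).
‖u_2‖ = 1.6330, so e_2 = (-0.8165, 0.4082, -0.4082).
e_1·v_3 = (-0.2182)·1 + 0.4364·(-4) + 0.8729·(-4) = -5.4554; e_2·v_3 = (-0.8165)·1 + 0.4082·(-4) + (-0.4082)·(-4) = -0.8165.
u_3 = v_3 + 5.4554·e_1 + 0.8165·e_2 = (-0.8571, -1.2857, 0.4286).

u_3 = (-0.8571, -1.2857, 0.4286)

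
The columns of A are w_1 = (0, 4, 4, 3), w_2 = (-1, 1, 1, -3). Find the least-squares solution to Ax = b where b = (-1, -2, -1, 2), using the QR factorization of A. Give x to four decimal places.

w_1 = (0, 4, 4, 3); ‖w_1‖ = 6.4031, so e_1 = (0.0000, 0.6247, 0.6247, 0.4685).
e_1·w_2 = 0.0000·(-1) + 0.6247·1 + 0.6247·1 + 0.4685·(-3) = -0.1562.
u_2 = w_2 + 0.1562·e_1 = (-1.0000, 1.0976, 1.0976, -2.9268).
‖u_2‖ = 3.4606, so e_2 = (-0.2890, 0.3172, 0.3172, -0.8458).
Qᵀb = (-0.9370, -2.3540).
Back-substitute: x_2 = -2.3540/3.4606 = -0.6802.
x_1 = (-0.9370 + 0.1562·(-0.6802))/6.4031 = -0.1629.

x = (-0.1629, -0.6802)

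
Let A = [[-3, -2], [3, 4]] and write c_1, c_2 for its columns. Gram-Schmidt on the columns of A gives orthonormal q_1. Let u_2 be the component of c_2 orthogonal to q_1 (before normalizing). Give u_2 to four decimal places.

q_1 = c_1/‖c_1‖ = (-3, 3)/4.2426 = (-0.7071, 0.7071).
r_{12} = q_1·c_2 = 4.2426.
u_2 = c_2 − 4.2426·q_1 = (1.0000, 1.0000).

u_2 = (1.0000, 1.0000)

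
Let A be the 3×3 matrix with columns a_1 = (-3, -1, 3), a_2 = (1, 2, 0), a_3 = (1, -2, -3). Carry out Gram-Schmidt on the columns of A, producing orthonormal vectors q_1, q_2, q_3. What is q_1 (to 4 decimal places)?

q_1 = (-0.6882, -0.2294, 0.6882)

q_1 = a_1/‖a_1‖ = (-3, -1, 3)/4.3589 = (-0.6882, -0.2294, 0.6882).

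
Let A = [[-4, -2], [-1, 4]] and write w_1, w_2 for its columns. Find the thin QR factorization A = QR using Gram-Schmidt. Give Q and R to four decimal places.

Q = [[-0.9701, -0.2425], [-0.2425, 0.9701]], R = [[4.1231, 0.9701], [0.0000, 4.3656]]

w_1 = (-4, -1); ‖w_1‖ = 4.1231, so e_1 = (-0.9701, -0.2425).
e_1·w_2 = (-0.9701)·(-2) + (-0.2425)·4 = 0.9701.
u_2 = w_2 − 0.9701·e_1 = (-1.0588, 4.2353).
‖u_2‖ = 4.3656, so e_2 = (-0.2425, 0.9701).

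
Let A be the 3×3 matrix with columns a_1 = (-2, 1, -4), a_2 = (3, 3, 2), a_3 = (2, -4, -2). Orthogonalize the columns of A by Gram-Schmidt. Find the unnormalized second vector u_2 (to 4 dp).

a_1 = (-2, 1, -4); ‖a_1‖ = 4.5826, so q_1 = (-0.4364, 0.2182, -0.8729).
q_1·a_2 = (-0.4364)·3 + 0.2182·3 + (-0.8729)·2 = -2.4004.
u_2 = a_2 + 2.4004·q_1 = (1.9524, 3.5238, -0.0952).

u_2 = (1.9524, 3.5238, -0.0952)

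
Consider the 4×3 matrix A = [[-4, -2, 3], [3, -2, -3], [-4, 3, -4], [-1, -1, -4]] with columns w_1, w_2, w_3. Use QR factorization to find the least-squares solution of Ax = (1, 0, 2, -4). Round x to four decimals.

q_1 = w_1/‖w_1‖ = (-4, 3, -4, -1)/6.4807 = (-0.6172, 0.4629, -0.6172, -0.1543).
r_{12} = q_1·w_2 = -1.3887.
u_2 = w_2 + 1.3887·q_1 = (-2.8571, -1.3571, 2.1429, -1.2143).
‖u_2‖ = 4.0089, so q_2 = (-0.7127, -0.3385, 0.5345, -0.3029).
r_{13} = q_1·w_3 = -0.1543; r_{23} = q_2·w_3 = -2.0490.
u_3 = w_3 + 0.1543·q_1 + 2.0490·q_2 = (1.4444, -3.6222, -3.0000, -4.6444).
‖u_3‖ = 6.7659, so q_3 = (0.2135, -0.5354, -0.4434, -0.6864).
Qᵀb = (-1.2344, 1.5679, 2.0725).
Back-substitute: x_3 = 2.0725/6.7659 = 0.3063.
x_2 = (1.5679 + 2.0490·0.3063)/4.0089 = 0.5477.
x_1 = (-1.2344 + 1.3887·0.5477 + 0.1543·0.3063)/6.4807 = -0.0658.

x = (-0.0658, 0.5477, 0.3063)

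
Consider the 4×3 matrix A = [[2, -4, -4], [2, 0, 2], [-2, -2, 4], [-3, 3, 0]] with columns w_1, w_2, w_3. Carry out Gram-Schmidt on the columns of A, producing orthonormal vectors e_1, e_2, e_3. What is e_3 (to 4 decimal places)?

e_1 = w_1/‖w_1‖ = (2, 2, -2, -3)/4.5826 = (0.4364, 0.4364, -0.4364, -0.6547).
r_{12} = e_1·w_2 = -2.8368.
u_2 = w_2 + 2.8368·e_1 = (-2.7619, 1.2381, -3.2381, 1.1429).
‖u_2‖ = 4.5774, so e_2 = (-0.6034, 0.2705, -0.7074, 0.2497).
r_{13} = e_1·w_3 = -2.6186; r_{23} = e_2·w_3 = 0.1248.
u_3 = w_3 + 2.6186·e_1 − 0.1248·e_2 = (-2.7818, 3.1091, 2.9455, -1.7455).
‖u_3‖ = 5.3970, so e_3 = (-0.5154, 0.5761, 0.5458, -0.3234).

e_3 = (-0.5154, 0.5761, 0.5458, -0.3234)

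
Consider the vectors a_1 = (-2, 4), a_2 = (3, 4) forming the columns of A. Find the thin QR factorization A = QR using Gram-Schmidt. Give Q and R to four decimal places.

a_1 = (-2, 4); ‖a_1‖ = 4.4721, so q_1 = (-0.4472, 0.8944).
q_1·a_2 = (-0.4472)·3 + 0.8944·4 = 2.2361.
u_2 = a_2 − 2.2361·q_1 = (4.0000, 2.0000).
‖u_2‖ = 4.4721, so q_2 = (0.8944, 0.4472).

Q = [[-0.4472, 0.8944], [0.8944, 0.4472]], R = [[4.4721, 2.2361], [0.0000, 4.4721]]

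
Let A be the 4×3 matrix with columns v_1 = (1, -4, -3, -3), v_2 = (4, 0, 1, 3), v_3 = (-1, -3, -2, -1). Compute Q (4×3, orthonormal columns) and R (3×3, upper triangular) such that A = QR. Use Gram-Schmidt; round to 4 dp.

v_1 = (1, -4, -3, -3); ‖v_1‖ = 5.9161, so q_1 = (0.1690, -0.6761, -0.5071, -0.5071).
q_1·v_2 = 0.1690·4 + (-0.6761)·0 + (-0.5071)·1 + (-0.5071)·3 = -1.3522.
u_2 = v_2 + 1.3522·q_1 = (4.2286, -0.9143, 0.3143, 2.3143).
‖u_2‖ = 4.9164, so q_2 = (0.8601, -0.1860, 0.0639, 0.4707).
q_1·v_3 = 0.1690·(-1) + (-0.6761)·(-3) + (-0.5071)·(-2) + (-0.5071)·(-1) = 3.3806; q_2·v_3 = 0.8601·(-1) + (-0.1860)·(-3) + 0.0639·(-2) + 0.4707·(-1) = -0.9008.
u_3 = v_3 − 3.3806·q_1 + 0.9008·q_2 = (-0.7967, -0.8818, -0.2281, 1.1383).
‖u_3‖ = 1.6613, so q_3 = (-0.4795, -0.5308, -0.1373, 0.6852).

Q = [[0.1690, 0.8601, -0.4795], [-0.6761, -0.1860, -0.5308], [-0.5071, 0.0639, -0.1373], [-0.5071, 0.4707, 0.6852]], R = [[5.9161, -1.3522, 3.3806], [0.0000, 4.9164, -0.9008], [0.0000, 0.0000, 1.6613]]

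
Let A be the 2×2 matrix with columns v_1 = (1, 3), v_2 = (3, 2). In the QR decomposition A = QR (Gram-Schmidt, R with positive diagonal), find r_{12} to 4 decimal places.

v_1 = (1, 3); ‖v_1‖ = 3.1623, so q_1 = (0.3162, 0.9487).
r_{12} = q_1·v_2 = 2.8460.

r_{12} = 2.8460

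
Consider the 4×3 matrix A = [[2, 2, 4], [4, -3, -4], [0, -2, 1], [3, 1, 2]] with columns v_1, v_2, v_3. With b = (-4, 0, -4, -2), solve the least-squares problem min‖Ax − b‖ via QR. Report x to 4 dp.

x = (-0.3482, 1.3365, -1.3899)

q_1 = v_1/‖v_1‖ = (2, 4, 0, 3)/5.3852 = (0.3714, 0.7428, 0.0000, 0.5571).
r_{12} = q_1·v_2 = -0.9285.
u_2 = v_2 + 0.9285·q_1 = (2.3448, -2.3103, -2.0000, 1.5172).
‖u_2‖ = 4.1398, so q_2 = (0.5664, -0.5581, -0.4831, 0.3665).
r_{13} = q_1·v_3 = -0.3714; r_{23} = q_2·v_3 = 4.7479.
u_3 = v_3 + 0.3714·q_1 − 4.7479·q_2 = (1.4487, -1.0744, 3.2938, 0.4668).
‖u_3‖ = 3.7842, so q_3 = (0.3828, -0.2839, 0.8704, 0.1234).
Qᵀb = (-2.5997, -1.0662, -5.2597).
Back-substitute: x_3 = -5.2597/3.7842 = -1.3899.
x_2 = (-1.0662 − 4.7479·(-1.3899))/4.1398 = 1.3365.
x_1 = (-2.5997 + 0.9285·1.3365 + 0.3714·(-1.3899))/5.3852 = -0.3482.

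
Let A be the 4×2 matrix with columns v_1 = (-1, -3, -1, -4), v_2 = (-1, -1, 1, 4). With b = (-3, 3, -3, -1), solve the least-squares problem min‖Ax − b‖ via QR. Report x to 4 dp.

v_1 = (-1, -3, -1, -4); ‖v_1‖ = 5.1962, so q_1 = (-0.1925, -0.5774, -0.1925, -0.7698).
q_1·v_2 = (-0.1925)·(-1) + (-0.5774)·(-1) + (-0.1925)·1 + (-0.7698)·4 = -2.5019.
u_2 = v_2 + 2.5019·q_1 = (-1.4815, -2.4444, 0.5185, 2.0741).
‖u_2‖ = 3.5694, so q_2 = (-0.4150, -0.6848, 0.1453, 0.5811).
Qᵀb = (0.1925, -1.8262).
Back-substitute: x_2 = -1.8262/3.5694 = -0.5116.
x_1 = (0.1925 + 2.5019·(-0.5116))/5.1962 = -0.2093.

x = (-0.2093, -0.5116)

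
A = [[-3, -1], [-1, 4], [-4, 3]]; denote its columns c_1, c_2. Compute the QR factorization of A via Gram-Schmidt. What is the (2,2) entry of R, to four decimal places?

c_1 = (-3, -1, -4); ‖c_1‖ = 5.0990, so q_1 = (-0.5883, -0.1961, -0.7845).
q_1·c_2 = (-0.5883)·(-1) + (-0.1961)·4 + (-0.7845)·3 = -2.5495.
u_2 = c_2 + 2.5495·q_1 = (-2.5000, 3.5000, 1.0000).
r_{22} = ‖u_2‖ = 4.4159.

r_{22} = 4.4159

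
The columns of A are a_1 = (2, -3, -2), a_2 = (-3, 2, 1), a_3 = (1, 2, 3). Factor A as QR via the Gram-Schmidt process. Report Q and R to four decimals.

q_1 = a_1/‖a_1‖ = (2, -3, -2)/4.1231 = (0.4851, -0.7276, -0.4851).
r_{12} = q_1·a_2 = -3.3955.
u_2 = a_2 + 3.3955·q_1 = (-1.3529, -0.4706, -0.6471).
‖u_2‖ = 1.5718, so q_2 = (-0.8608, -0.2994, -0.4117).
r_{13} = q_1·a_3 = -2.4254; r_{23} = q_2·a_3 = -2.6945.
u_3 = a_3 + 2.4254·q_1 + 2.6945·q_2 = (-0.1429, -0.5714, 0.7143).
‖u_3‖ = 0.9258, so q_3 = (-0.1543, -0.6172, 0.7715).

Q = [[0.4851, -0.8608, -0.1543], [-0.7276, -0.2994, -0.6172], [-0.4851, -0.4117, 0.7715]], R = [[4.1231, -3.3955, -2.4254], [0.0000, 1.5718, -2.6945], [0.0000, 0.0000, 0.9258]]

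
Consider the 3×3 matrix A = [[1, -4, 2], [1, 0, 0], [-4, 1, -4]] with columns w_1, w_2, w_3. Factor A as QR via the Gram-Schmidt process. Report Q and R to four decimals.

Q = [[0.2357, -0.9697, -0.0643], [0.2357, 0.1212, -0.9642], [-0.9428, -0.2121, -0.2571]], R = [[4.2426, -1.8856, 4.2426], [0.0000, 3.6667, -1.0909], [0.0000, 0.0000, 0.9000]]

w_1 = (1, 1, -4); ‖w_1‖ = 4.2426, so e_1 = (0.2357, 0.2357, -0.9428).
e_1·w_2 = 0.2357·(-4) + 0.2357·0 + (-0.9428)·1 = -1.8856.
u_2 = w_2 + 1.8856·e_1 = (-3.5556, 0.4444, -0.7778).
‖u_2‖ = 3.6667, so e_2 = (-0.9697, 0.1212, -0.2121).
e_1·w_3 = 0.2357·2 + 0.2357·0 + (-0.9428)·(-4) = 4.2426; e_2·w_3 = (-0.9697)·2 + 0.1212·0 + (-0.2121)·(-4) = -1.0909.
u_3 = w_3 − 4.2426·e_1 + 1.0909·e_2 = (-0.0579, -0.8678, -0.2314).
‖u_3‖ = 0.9000, so e_3 = (-0.0643, -0.9642, -0.2571).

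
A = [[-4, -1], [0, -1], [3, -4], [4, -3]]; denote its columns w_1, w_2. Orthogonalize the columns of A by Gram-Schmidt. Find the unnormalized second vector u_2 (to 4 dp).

e_1 = w_1/‖w_1‖ = (-4, 0, 3, 4)/6.4031 = (-0.6247, 0.0000, 0.4685, 0.6247).
r_{12} = e_1·w_2 = -3.1235.
u_2 = w_2 + 3.1235·e_1 = (-2.9512, -1.0000, -2.5366, -1.0488).

u_2 = (-2.9512, -1.0000, -2.5366, -1.0488)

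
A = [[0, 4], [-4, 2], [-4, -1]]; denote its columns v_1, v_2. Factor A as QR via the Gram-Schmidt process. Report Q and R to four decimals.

v_1 = (0, -4, -4); ‖v_1‖ = 5.6569, so e_1 = (0.0000, -0.7071, -0.7071).
e_1·v_2 = 0.0000·4 + (-0.7071)·2 + (-0.7071)·(-1) = -0.7071.
u_2 = v_2 + 0.7071·e_1 = (4.0000, 1.5000, -1.5000).
‖u_2‖ = 4.5277, so e_2 = (0.8835, 0.3313, -0.3313).

Q = [[0.0000, 0.8835], [-0.7071, 0.3313], [-0.7071, -0.3313]], R = [[5.6569, -0.7071], [0.0000, 4.5277]]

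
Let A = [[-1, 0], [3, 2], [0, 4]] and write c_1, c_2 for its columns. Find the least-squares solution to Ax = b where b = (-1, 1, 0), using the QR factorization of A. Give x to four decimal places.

q_1 = c_1/‖c_1‖ = (-1, 3, 0)/3.1623 = (-0.3162, 0.9487, 0.0000).
r_{12} = q_1·c_2 = 1.8974.
u_2 = c_2 − 1.8974·q_1 = (0.6000, 0.2000, 4.0000).
‖u_2‖ = 4.0497, so q_2 = (0.1482, 0.0494, 0.9877).
Qᵀb = (1.2649, -0.0988).
Back-substitute: x_2 = -0.0988/4.0497 = -0.0244.
x_1 = (1.2649 − 1.8974·(-0.0244))/3.1623 = 0.4146.

x = (0.4146, -0.0244)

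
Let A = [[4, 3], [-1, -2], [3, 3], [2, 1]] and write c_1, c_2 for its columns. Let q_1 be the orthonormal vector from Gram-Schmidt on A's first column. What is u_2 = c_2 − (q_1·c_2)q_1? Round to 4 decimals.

u_2 = (-0.3333, -1.1667, 0.5000, -0.6667)

c_1 = (4, -1, 3, 2); ‖c_1‖ = 5.4772, so q_1 = (0.7303, -0.1826, 0.5477, 0.3651).
q_1·c_2 = 0.7303·3 + (-0.1826)·(-2) + 0.5477·3 + 0.3651·1 = 4.5644.
u_2 = c_2 − 4.5644·q_1 = (-0.3333, -1.1667, 0.5000, -0.6667).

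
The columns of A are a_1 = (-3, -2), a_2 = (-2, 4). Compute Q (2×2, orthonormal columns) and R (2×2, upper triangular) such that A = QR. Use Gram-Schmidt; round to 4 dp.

q_1 = a_1/‖a_1‖ = (-3, -2)/3.6056 = (-0.8321, -0.5547).
r_{12} = q_1·a_2 = -0.5547.
u_2 = a_2 + 0.5547·q_1 = (-2.4615, 3.6923).
‖u_2‖ = 4.4376, so q_2 = (-0.5547, 0.8321).

Q = [[-0.8321, -0.5547], [-0.5547, 0.8321]], R = [[3.6056, -0.5547], [0.0000, 4.4376]]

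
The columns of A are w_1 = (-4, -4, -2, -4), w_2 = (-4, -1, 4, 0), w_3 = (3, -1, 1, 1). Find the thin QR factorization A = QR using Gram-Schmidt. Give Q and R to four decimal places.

Q = [[-0.5547, -0.5596, 0.5526], [-0.5547, -0.0140, -0.7490], [-0.2774, 0.8114, 0.3654], [-0.5547, 0.1679, 0.0137]], R = [[7.2111, 1.6641, -1.9415], [0.0000, 5.4983, -0.6855], [0.0000, 0.0000, 2.7858]]

w_1 = (-4, -4, -2, -4); ‖w_1‖ = 7.2111, so e_1 = (-0.5547, -0.5547, -0.2774, -0.5547).
e_1·w_2 = (-0.5547)·(-4) + (-0.5547)·(-1) + (-0.2774)·4 + (-0.5547)·0 = 1.6641.
u_2 = w_2 − 1.6641·e_1 = (-3.0769, -0.0769, 4.4615, 0.9231).
‖u_2‖ = 5.4983, so e_2 = (-0.5596, -0.0140, 0.8114, 0.1679).
e_1·w_3 = (-0.5547)·3 + (-0.5547)·(-1) + (-0.2774)·1 + (-0.5547)·1 = -1.9415; e_2·w_3 = (-0.5596)·3 + (-0.0140)·(-1) + 0.8114·1 + 0.1679·1 = -0.6855.
u_3 = w_3 + 1.9415·e_1 + 0.6855·e_2 = (1.5394, -2.0865, 1.0178, 0.0382).
‖u_3‖ = 2.7858, so e_3 = (0.5526, -0.7490, 0.3654, 0.0137).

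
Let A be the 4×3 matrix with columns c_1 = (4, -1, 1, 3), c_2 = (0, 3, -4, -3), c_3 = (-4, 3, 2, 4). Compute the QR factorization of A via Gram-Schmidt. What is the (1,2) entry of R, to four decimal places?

r_{12} = -3.0792

c_1 = (4, -1, 1, 3); ‖c_1‖ = 5.1962, so e_1 = (0.7698, -0.1925, 0.1925, 0.5774).
r_{12} = e_1·c_2 = -3.0792.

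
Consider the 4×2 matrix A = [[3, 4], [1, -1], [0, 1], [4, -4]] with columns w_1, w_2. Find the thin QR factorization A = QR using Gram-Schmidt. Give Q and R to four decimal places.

Q = [[0.5883, 0.7963], [0.1961, -0.1405], [0.0000, 0.1740], [0.7845, -0.5621]], R = [[5.0990, -0.9806], [0.0000, 5.7479]]

w_1 = (3, 1, 0, 4); ‖w_1‖ = 5.0990, so e_1 = (0.5883, 0.1961, 0.0000, 0.7845).
e_1·w_2 = 0.5883·4 + 0.1961·(-1) + 0.0000·1 + 0.7845·(-4) = -0.9806.
u_2 = w_2 + 0.9806·e_1 = (4.5769, -0.8077, 1.0000, -3.2308).
‖u_2‖ = 5.7479, so e_2 = (0.7963, -0.1405, 0.1740, -0.5621).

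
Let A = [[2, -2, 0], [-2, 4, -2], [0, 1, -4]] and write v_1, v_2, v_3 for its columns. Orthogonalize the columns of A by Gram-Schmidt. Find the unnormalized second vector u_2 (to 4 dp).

v_1 = (2, -2, 0); ‖v_1‖ = 2.8284, so q_1 = (0.7071, -0.7071, 0.0000).
q_1·v_2 = 0.7071·(-2) + (-0.7071)·4 + 0.0000·1 = -4.2426.
u_2 = v_2 + 4.2426·q_1 = (1.0000, 1.0000, 1.0000).

u_2 = (1.0000, 1.0000, 1.0000)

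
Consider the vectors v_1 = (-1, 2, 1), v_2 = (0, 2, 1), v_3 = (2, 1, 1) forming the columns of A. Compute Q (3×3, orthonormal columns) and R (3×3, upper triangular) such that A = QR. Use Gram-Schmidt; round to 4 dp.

q_1 = v_1/‖v_1‖ = (-1, 2, 1)/2.4495 = (-0.4082, 0.8165, 0.4082).
r_{12} = q_1·v_2 = 2.0412.
u_2 = v_2 − 2.0412·q_1 = (0.8333, 0.3333, 0.1667).
‖u_2‖ = 0.9129, so q_2 = (0.9129, 0.3651, 0.1826).
r_{13} = q_1·v_3 = 0.4082; r_{23} = q_2·v_3 = 2.3735.
u_3 = v_3 − 0.4082·q_1 − 2.3735·q_2 = (0.0000, -0.2000, 0.4000).
‖u_3‖ = 0.4472, so q_3 = (0.0000, -0.4472, 0.8944).

Q = [[-0.4082, 0.9129, 0.0000], [0.8165, 0.3651, -0.4472], [0.4082, 0.1826, 0.8944]], R = [[2.4495, 2.0412, 0.4082], [0.0000, 0.9129, 2.3735], [0.0000, 0.0000, 0.4472]]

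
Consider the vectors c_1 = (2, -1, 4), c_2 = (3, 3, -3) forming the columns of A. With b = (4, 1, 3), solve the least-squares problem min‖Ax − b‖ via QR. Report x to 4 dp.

x = (1.1667, 0.6111)

c_1 = (2, -1, 4); ‖c_1‖ = 4.5826, so e_1 = (0.4364, -0.2182, 0.8729).
e_1·c_2 = 0.4364·3 + (-0.2182)·3 + 0.8729·(-3) = -1.9640.
u_2 = c_2 + 1.9640·e_1 = (3.8571, 2.5714, -1.2857).
‖u_2‖ = 4.8107, so e_2 = (0.8018, 0.5345, -0.2673).
Qᵀb = (4.1461, 2.9399).
Back-substitute: x_2 = 2.9399/4.8107 = 0.6111.
x_1 = (4.1461 + 1.9640·0.6111)/4.5826 = 1.1667.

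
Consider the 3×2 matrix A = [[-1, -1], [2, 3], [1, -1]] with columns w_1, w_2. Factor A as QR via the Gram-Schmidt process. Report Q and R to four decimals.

w_1 = (-1, 2, 1); ‖w_1‖ = 2.4495, so q_1 = (-0.4082, 0.8165, 0.4082).
q_1·w_2 = (-0.4082)·(-1) + 0.8165·3 + 0.4082·(-1) = 2.4495.
u_2 = w_2 − 2.4495·q_1 = (0.0000, 1.0000, -2.0000).
‖u_2‖ = 2.2361, so q_2 = (0.0000, 0.4472, -0.8944).

Q = [[-0.4082, 0.0000], [0.8165, 0.4472], [0.4082, -0.8944]], R = [[2.4495, 2.4495], [0.0000, 2.2361]]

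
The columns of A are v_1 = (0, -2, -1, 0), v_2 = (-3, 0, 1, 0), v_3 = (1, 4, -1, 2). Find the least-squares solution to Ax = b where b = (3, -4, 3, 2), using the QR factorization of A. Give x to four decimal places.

x = (-0.3717, -0.9735, -0.8407)

e_1 = v_1/‖v_1‖ = (0, -2, -1, 0)/2.2361 = (0.0000, -0.8944, -0.4472, 0.0000).
r_{12} = e_1·v_2 = -0.4472.
u_2 = v_2 + 0.4472·e_1 = (-3.0000, -0.4000, 0.8000, 0.0000).
‖u_2‖ = 3.1305, so e_2 = (-0.9583, -0.1278, 0.2556, 0.0000).
r_{13} = e_1·v_3 = -3.1305; r_{23} = e_2·v_3 = -1.7250.
u_3 = v_3 + 3.1305·e_1 + 1.7250·e_2 = (-0.6531, 0.9796, -1.9592, 2.0000).
‖u_3‖ = 3.0372, so e_3 = (-0.2150, 0.3225, -0.6451, 0.6585).
Qᵀb = (2.2361, -1.5972, -2.5534).
Back-substitute: x_3 = -2.5534/3.0372 = -0.8407.
x_2 = (-1.5972 + 1.7250·(-0.8407))/3.1305 = -0.9735.
x_1 = (2.2361 + 0.4472·(-0.9735) + 3.1305·(-0.8407))/2.2361 = -0.3717.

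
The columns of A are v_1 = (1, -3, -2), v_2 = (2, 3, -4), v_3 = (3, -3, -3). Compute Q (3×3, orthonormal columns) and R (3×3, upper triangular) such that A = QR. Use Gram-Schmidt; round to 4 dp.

Q = [[0.2673, 0.3586, 0.8944], [-0.8018, 0.5976, 0.0000], [-0.5345, -0.7171, 0.4472]], R = [[3.7417, 0.2673, 4.8107], [0.0000, 5.3785, 1.4343], [0.0000, 0.0000, 1.3416]]

v_1 = (1, -3, -2); ‖v_1‖ = 3.7417, so q_1 = (0.2673, -0.8018, -0.5345).
q_1·v_2 = 0.2673·2 + (-0.8018)·3 + (-0.5345)·(-4) = 0.2673.
u_2 = v_2 − 0.2673·q_1 = (1.9286, 3.2143, -3.8571).
‖u_2‖ = 5.3785, so q_2 = (0.3586, 0.5976, -0.7171).
q_1·v_3 = 0.2673·3 + (-0.8018)·(-3) + (-0.5345)·(-3) = 4.8107; q_2·v_3 = 0.3586·3 + 0.5976·(-3) + (-0.7171)·(-3) = 1.4343.
u_3 = v_3 − 4.8107·q_1 − 1.4343·q_2 = (1.2000, 0.0000, 0.6000).
‖u_3‖ = 1.3416, so q_3 = (0.8944, 0.0000, 0.4472).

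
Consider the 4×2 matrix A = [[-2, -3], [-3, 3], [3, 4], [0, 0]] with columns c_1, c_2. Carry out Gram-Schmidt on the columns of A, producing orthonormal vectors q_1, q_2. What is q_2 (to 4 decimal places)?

c_1 = (-2, -3, 3, 0); ‖c_1‖ = 4.6904, so q_1 = (-0.4264, -0.6396, 0.6396, 0.0000).
q_1·c_2 = (-0.4264)·(-3) + (-0.6396)·3 + 0.6396·4 + 0.0000·0 = 1.9188.
u_2 = c_2 − 1.9188·q_1 = (-2.1818, 4.2273, 2.7727, 0.0000).
‖u_2‖ = 5.5062, so q_2 = (-0.3962, 0.7677, 0.5036, 0.0000).

q_2 = (-0.3962, 0.7677, 0.5036, 0.0000)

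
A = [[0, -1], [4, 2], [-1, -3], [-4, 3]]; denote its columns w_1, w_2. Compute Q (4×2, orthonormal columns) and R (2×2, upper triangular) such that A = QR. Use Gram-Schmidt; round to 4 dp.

Q = [[0.0000, -0.2087], [0.6963, 0.4426], [-0.1741, -0.6323], [-0.6963, 0.6007]], R = [[5.7446, -0.1741], [0.0000, 4.7927]]

w_1 = (0, 4, -1, -4); ‖w_1‖ = 5.7446, so e_1 = (0.0000, 0.6963, -0.1741, -0.6963).
e_1·w_2 = 0.0000·(-1) + 0.6963·2 + (-0.1741)·(-3) + (-0.6963)·3 = -0.1741.
u_2 = w_2 + 0.1741·e_1 = (-1.0000, 2.1212, -3.0303, 2.8788).
‖u_2‖ = 4.7927, so e_2 = (-0.2087, 0.4426, -0.6323, 0.6007).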